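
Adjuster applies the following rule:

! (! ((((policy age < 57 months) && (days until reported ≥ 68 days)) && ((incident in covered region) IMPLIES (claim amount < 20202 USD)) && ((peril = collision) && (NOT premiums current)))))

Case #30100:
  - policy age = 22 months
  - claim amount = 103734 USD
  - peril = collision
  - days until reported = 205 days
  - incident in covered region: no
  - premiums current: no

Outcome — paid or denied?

Atomic conditions:
  policy age < 57 months: 22 < 57 is true
  days until reported ≥ 68 days: 205 ≥ 68 is true
  incident in covered region: no → false
  claim amount < 20202 USD: 103734 < 20202 is false
  peril = collision: collision == collision is true
  NOT premiums current: no → true
Combine:
[1.1.1] true AND true = true
[1.1.2] false → false (antecedent false ⇒ implication holds) = true
[1.1.3] true AND true = true
[1.1] true AND true AND true = true
[1] NOT true = false
[root] NOT false = true
Overall: true → paid

Paid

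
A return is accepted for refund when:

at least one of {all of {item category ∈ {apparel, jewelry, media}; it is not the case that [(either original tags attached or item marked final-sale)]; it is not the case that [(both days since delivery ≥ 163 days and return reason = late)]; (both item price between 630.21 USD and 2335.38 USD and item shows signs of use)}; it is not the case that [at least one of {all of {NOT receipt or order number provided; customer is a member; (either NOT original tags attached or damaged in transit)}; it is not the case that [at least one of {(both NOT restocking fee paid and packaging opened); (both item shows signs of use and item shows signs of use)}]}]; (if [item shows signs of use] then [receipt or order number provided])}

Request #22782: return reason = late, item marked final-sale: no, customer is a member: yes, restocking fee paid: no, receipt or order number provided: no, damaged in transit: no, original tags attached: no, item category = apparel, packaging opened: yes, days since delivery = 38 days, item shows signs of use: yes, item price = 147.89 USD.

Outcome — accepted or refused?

Atomic conditions:
  item category ∈ {apparel, jewelry, media}: apparel is in the set → true
  original tags attached: no → false
  item marked final-sale: no → false
  days since delivery ≥ 163 days: 38 ≥ 163 is false
  return reason = late: late == late is true
  item price between 630.21 USD and 2335.38 USD: 147.89 in [630.21, 2335.38] is false
  item shows signs of use: yes → true
  NOT receipt or order number provided: no → true
  customer is a member: yes → true
  NOT original tags attached: no → true
  damaged in transit: no → false
  NOT restocking fee paid: no → true
  packaging opened: yes → true
  receipt or order number provided: no → false
Combine:
[1.2.1] false OR false = false
[1.2] NOT false = true
[1.3.1] false AND true = false
[1.3] NOT false = true
[1.4] false AND true = false
[1] true AND true AND true AND false = false
[2.1.1.3] true OR false = true
[2.1.1] true AND true AND true = true
[2.1.2.1.1] true AND true = true
[2.1.2.1.2] true AND true = true
[2.1.2.1] true OR true = true
[2.1.2] NOT true = false
[2.1] true OR false = true
[2] NOT true = false
[3] true → false = false
[root] false OR false OR false = false
Overall: false → refused

Refused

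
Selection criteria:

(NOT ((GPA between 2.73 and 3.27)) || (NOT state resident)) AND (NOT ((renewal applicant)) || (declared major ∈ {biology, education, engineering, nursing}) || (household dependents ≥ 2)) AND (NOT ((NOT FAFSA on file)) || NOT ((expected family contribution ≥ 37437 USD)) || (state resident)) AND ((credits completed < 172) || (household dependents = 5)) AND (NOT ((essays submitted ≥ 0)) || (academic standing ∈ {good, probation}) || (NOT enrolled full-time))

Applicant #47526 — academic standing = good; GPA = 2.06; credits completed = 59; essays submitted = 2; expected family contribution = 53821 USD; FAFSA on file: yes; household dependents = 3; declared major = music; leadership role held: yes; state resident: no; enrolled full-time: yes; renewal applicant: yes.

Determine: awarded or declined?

Atomic conditions:
  GPA between 2.73 and 3.27: 2.06 in [2.73, 3.27] is false
  NOT state resident: no → true
  renewal applicant: yes → true
  declared major ∈ {biology, education, engineering, nursing}: music is not in the set → false
  household dependents ≥ 2: 3 ≥ 2 is true
  NOT FAFSA on file: yes → false
  expected family contribution ≥ 37437 USD: 53821 ≥ 37437 is true
  state resident: no → false
  credits completed < 172: 59 < 172 is true
  household dependents = 5: 3 == 5 is false
  essays submitted ≥ 0: 2 ≥ 0 is true
  academic standing ∈ {good, probation}: good is in the set → true
  NOT enrolled full-time: yes → false
Combine:
[1.1] NOT false = true
[1] true OR true = true
[2.1] NOT true = false
[2] false OR false OR true = true
[3.1] NOT false = true
[3.2] NOT true = false
[3] true OR false OR false = true
[4] true OR false = true
[5.1] NOT true = false
[5] false OR true OR false = true
[root] true AND true AND true AND true AND true = true
Overall: true → awarded

Awarded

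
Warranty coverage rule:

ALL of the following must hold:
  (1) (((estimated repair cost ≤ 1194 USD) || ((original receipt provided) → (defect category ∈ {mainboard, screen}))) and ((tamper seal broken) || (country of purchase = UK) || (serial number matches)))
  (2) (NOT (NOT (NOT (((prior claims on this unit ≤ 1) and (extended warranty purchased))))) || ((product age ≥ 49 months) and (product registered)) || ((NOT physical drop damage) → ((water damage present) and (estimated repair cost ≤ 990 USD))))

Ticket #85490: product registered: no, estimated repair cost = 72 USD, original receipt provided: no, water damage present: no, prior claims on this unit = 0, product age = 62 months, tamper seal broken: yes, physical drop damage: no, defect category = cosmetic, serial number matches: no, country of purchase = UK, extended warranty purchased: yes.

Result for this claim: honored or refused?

Refused

Atomic conditions:
  estimated repair cost ≤ 1194 USD: 72 ≤ 1194 is true
  original receipt provided: no → false
  defect category ∈ {mainboard, screen}: cosmetic is not in the set → false
  tamper seal broken: yes → true
  country of purchase = UK: UK == UK is true
  serial number matches: no → false
  prior claims on this unit ≤ 1: 0 ≤ 1 is true
  extended warranty purchased: yes → true
  product age ≥ 49 months: 62 ≥ 49 is true
  product registered: no → false
  NOT physical drop damage: no → true
  water damage present: no → false
  estimated repair cost ≤ 990 USD: 72 ≤ 990 is true
Combine:
[1.1.2] false → false (antecedent false ⇒ implication holds) = true
[1.1] true OR true = true
[1.2] true OR true OR false = true
[1] true AND true = true
[2.1.1.1.1] true AND true = true
[2.1.1.1] NOT true = false
[2.1.1] NOT false = true
[2.1] NOT true = false
[2.2] true AND false = false
[2.3.2] false AND true = false
[2.3] true → false = false
[2] false OR false OR false = false
[root] true AND false = false
Overall: false → refused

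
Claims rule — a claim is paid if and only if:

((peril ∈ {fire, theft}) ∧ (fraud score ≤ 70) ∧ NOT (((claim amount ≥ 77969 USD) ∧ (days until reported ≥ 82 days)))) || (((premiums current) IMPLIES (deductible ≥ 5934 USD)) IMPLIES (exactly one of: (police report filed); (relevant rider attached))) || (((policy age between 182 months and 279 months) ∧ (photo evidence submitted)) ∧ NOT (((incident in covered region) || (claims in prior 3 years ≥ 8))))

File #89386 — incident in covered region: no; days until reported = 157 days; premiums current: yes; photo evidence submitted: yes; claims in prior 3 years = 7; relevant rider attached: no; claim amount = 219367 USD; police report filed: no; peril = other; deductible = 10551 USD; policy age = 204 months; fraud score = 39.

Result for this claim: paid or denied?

Paid

Atomic conditions:
  peril ∈ {fire, theft}: other is not in the set → false
  fraud score ≤ 70: 39 ≤ 70 is true
  claim amount ≥ 77969 USD: 219367 ≥ 77969 is true
  days until reported ≥ 82 days: 157 ≥ 82 is true
  premiums current: yes → true
  deductible ≥ 5934 USD: 10551 ≥ 5934 is true
  police report filed: no → false
  relevant rider attached: no → false
  policy age between 182 months and 279 months: 204 in [182, 279] is true
  photo evidence submitted: yes → true
  incident in covered region: no → false
  claims in prior 3 years ≥ 8: 7 ≥ 8 is false
Combine:
[1.3.1] true AND true = true
[1.3] NOT true = false
[1] false AND true AND false = false
[2.1] true → true = true
[2.2] exactly-one(false, false) = false
[2] true → false = false
[3.1] true AND true = true
[3.2.1] false OR false = false
[3.2] NOT false = true
[3] true AND true = true
[root] false OR false OR true = true
Overall: true → paid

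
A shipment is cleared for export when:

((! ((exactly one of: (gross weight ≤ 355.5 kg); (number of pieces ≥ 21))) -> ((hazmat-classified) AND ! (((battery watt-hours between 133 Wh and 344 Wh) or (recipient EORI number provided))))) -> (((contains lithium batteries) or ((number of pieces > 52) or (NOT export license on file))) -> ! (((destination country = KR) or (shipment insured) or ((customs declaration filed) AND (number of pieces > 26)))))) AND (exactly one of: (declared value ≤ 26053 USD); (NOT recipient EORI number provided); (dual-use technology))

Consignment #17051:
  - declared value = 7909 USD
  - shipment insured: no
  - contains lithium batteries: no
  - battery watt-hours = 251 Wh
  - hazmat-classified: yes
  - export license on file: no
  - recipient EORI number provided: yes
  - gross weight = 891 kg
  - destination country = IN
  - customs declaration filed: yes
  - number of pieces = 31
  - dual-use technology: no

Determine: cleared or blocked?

Atomic conditions:
  gross weight ≤ 355.5 kg: 891 ≤ 355.5 is false
  number of pieces ≥ 21: 31 ≥ 21 is true
  hazmat-classified: yes → true
  battery watt-hours between 133 Wh and 344 Wh: 251 in [133, 344] is true
  recipient EORI number provided: yes → true
  contains lithium batteries: no → false
  number of pieces > 52: 31 > 52 is false
  NOT export license on file: no → true
  destination country = KR: IN == KR is false
  shipment insured: no → false
  customs declaration filed: yes → true
  number of pieces > 26: 31 > 26 is true
  declared value ≤ 26053 USD: 7909 ≤ 26053 is true
  NOT recipient EORI number provided: yes → false
  dual-use technology: no → false
Combine:
[1.1.1.1] exactly-one(false, true) = true
[1.1.1] NOT true = false
[1.1.2.2.1] true OR true = true
[1.1.2.2] NOT true = false
[1.1.2] true AND false = false
[1.1] false → false (antecedent false ⇒ implication holds) = true
[1.2.1.2] false OR true = true
[1.2.1] false OR true = true
[1.2.2.1.3] true AND true = true
[1.2.2.1] false OR false OR true = true
[1.2.2] NOT true = false
[1.2] true → false = false
[1] true → false = false
[2] exactly-one(true, false, false) = true
[root] false AND true = false
Overall: false → blocked

Blocked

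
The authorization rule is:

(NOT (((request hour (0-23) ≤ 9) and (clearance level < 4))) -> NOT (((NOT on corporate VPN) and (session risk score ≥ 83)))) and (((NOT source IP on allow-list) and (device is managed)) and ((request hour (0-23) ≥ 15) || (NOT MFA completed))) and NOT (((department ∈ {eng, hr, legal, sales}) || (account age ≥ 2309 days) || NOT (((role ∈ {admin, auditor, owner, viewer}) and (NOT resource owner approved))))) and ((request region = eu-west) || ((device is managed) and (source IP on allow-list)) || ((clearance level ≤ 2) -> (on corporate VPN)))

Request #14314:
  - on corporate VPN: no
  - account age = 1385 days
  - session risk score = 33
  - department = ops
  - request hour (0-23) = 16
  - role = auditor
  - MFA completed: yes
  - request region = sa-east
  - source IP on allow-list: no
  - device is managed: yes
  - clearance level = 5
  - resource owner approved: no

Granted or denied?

Atomic conditions:
  request hour (0-23) ≤ 9: 16 ≤ 9 is false
  clearance level < 4: 5 < 4 is false
  NOT on corporate VPN: no → true
  session risk score ≥ 83: 33 ≥ 83 is false
  NOT source IP on allow-list: no → true
  device is managed: yes → true
  request hour (0-23) ≥ 15: 16 ≥ 15 is true
  NOT MFA completed: yes → false
  department ∈ {eng, hr, legal, sales}: ops is not in the set → false
  account age ≥ 2309 days: 1385 ≥ 2309 is false
  role ∈ {admin, auditor, owner, viewer}: auditor is in the set → true
  NOT resource owner approved: no → true
  request region = eu-west: sa-east == eu-west is false
  source IP on allow-list: no → false
  clearance level ≤ 2: 5 ≤ 2 is false
  on corporate VPN: no → false
Combine:
[1.1.1] false AND false = false
[1.1] NOT false = true
[1.2.1] true AND false = false
[1.2] NOT false = true
[1] true → true = true
[2.1] true AND true = true
[2.2] true OR false = true
[2] true AND true = true
[3.1.3.1] true AND true = true
[3.1.3] NOT true = false
[3.1] false OR false OR false = false
[3] NOT false = true
[4.2] true AND false = false
[4.3] false → false (antecedent false ⇒ implication holds) = true
[4] false OR false OR true = true
[root] true AND true AND true AND true = true
Overall: true → granted

Granted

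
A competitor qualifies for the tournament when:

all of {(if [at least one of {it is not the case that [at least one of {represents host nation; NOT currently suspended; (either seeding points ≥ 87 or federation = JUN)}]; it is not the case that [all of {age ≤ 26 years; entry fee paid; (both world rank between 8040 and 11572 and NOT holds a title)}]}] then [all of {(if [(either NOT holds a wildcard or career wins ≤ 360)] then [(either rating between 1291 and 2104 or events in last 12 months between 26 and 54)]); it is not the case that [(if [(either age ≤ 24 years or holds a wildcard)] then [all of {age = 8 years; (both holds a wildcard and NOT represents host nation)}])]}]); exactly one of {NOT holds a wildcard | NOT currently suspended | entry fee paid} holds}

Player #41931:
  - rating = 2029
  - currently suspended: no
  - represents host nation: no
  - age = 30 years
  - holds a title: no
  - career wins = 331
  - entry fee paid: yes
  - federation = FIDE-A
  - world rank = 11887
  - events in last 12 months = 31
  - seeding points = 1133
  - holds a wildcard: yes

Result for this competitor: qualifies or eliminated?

Atomic conditions:
  represents host nation: no → false
  NOT currently suspended: no → true
  seeding points ≥ 87: 1133 ≥ 87 is true
  federation = JUN: FIDE-A == JUN is false
  age ≤ 26 years: 30 ≤ 26 is false
  entry fee paid: yes → true
  world rank between 8040 and 11572: 11887 in [8040, 11572] is false
  NOT holds a title: no → true
  NOT holds a wildcard: yes → false
  career wins ≤ 360: 331 ≤ 360 is true
  rating between 1291 and 2104: 2029 in [1291, 2104] is true
  events in last 12 months between 26 and 54: 31 in [26, 54] is true
  age ≤ 24 years: 30 ≤ 24 is false
  holds a wildcard: yes → true
  age = 8 years: 30 == 8 is false
  NOT represents host nation: no → true
Combine:
[1.1.1.1.3] true OR false = true
[1.1.1.1] false OR true OR true = true
[1.1.1] NOT true = false
[1.1.2.1.3] false AND true = false
[1.1.2.1] false AND true AND false = false
[1.1.2] NOT false = true
[1.1] false OR true = true
[1.2.1.1] false OR true = true
[1.2.1.2] true OR true = true
[1.2.1] true → true = true
[1.2.2.1.1] false OR true = true
[1.2.2.1.2.2] true AND true = true
[1.2.2.1.2] false AND true = false
[1.2.2.1] true → false = false
[1.2.2] NOT false = true
[1.2] true AND true = true
[1] true → true = true
[2] exactly-one(false, true, true) = false
[root] true AND false = false
Overall: false → eliminated

Eliminated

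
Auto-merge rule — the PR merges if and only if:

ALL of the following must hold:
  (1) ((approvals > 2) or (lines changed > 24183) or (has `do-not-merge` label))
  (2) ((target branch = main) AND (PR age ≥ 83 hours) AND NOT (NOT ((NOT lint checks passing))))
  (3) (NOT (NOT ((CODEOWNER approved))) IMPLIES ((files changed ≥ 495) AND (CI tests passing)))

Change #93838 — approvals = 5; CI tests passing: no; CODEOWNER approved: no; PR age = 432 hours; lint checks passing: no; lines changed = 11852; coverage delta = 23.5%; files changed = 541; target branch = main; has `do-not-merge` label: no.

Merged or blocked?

Atomic conditions:
  approvals > 2: 5 > 2 is true
  lines changed > 24183: 11852 > 24183 is false
  has `do-not-merge` label: no → false
  target branch = main: main == main is true
  PR age ≥ 83 hours: 432 ≥ 83 is true
  NOT lint checks passing: no → true
  CODEOWNER approved: no → false
  files changed ≥ 495: 541 ≥ 495 is true
  CI tests passing: no → false
Combine:
[1] true OR false OR false = true
[2.3.1] NOT true = false
[2.3] NOT false = true
[2] true AND true AND true = true
[3.1.1] NOT false = true
[3.1] NOT true = false
[3.2] true AND false = false
[3] false → false (antecedent false ⇒ implication holds) = true
[root] true AND true AND true = true
Overall: true → merged

Merged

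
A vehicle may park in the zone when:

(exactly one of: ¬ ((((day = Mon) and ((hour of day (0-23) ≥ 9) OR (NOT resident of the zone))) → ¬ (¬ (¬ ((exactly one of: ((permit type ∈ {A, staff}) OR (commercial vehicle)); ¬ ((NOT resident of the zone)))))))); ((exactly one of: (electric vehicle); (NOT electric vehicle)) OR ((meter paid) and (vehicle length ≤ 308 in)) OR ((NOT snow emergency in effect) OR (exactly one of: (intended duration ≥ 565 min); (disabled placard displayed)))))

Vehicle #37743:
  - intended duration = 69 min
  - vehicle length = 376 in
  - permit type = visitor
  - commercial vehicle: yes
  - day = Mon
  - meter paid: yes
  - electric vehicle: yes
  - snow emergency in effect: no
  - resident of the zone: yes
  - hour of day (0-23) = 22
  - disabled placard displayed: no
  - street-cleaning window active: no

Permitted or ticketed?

Atomic conditions:
  day = Mon: Mon == Mon is true
  hour of day (0-23) ≥ 9: 22 ≥ 9 is true
  NOT resident of the zone: yes → false
  permit type ∈ {A, staff}: visitor is not in the set → false
  commercial vehicle: yes → true
  electric vehicle: yes → true
  NOT electric vehicle: yes → false
  meter paid: yes → true
  vehicle length ≤ 308 in: 376 ≤ 308 is false
  NOT snow emergency in effect: no → true
  intended duration ≥ 565 min: 69 ≥ 565 is false
  disabled placard displayed: no → false
Combine:
[1.1.1.2] true OR false = true
[1.1.1] true AND true = true
[1.1.2.1.1.1.1] false OR true = true
[1.1.2.1.1.1.2] NOT false = true
[1.1.2.1.1.1] exactly-one(true, true) = false
[1.1.2.1.1] NOT false = true
[1.1.2.1] NOT true = false
[1.1.2] NOT false = true
[1.1] true → true = true
[1] NOT true = false
[2.1] exactly-one(true, false) = true
[2.2] true AND false = false
[2.3.2] exactly-one(false, false) = false
[2.3] true OR false = true
[2] true OR false OR true = true
[root] exactly-one(false, true) = true
Overall: true → permitted

Permitted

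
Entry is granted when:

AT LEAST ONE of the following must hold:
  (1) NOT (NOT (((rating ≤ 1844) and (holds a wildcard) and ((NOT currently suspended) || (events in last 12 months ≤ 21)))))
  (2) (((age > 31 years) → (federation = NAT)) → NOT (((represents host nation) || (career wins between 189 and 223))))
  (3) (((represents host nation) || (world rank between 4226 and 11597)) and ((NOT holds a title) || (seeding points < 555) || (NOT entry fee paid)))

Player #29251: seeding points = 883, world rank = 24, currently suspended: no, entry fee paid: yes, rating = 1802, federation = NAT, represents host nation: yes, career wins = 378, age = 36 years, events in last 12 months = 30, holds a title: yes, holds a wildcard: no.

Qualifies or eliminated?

Atomic conditions:
  rating ≤ 1844: 1802 ≤ 1844 is true
  holds a wildcard: no → false
  NOT currently suspended: no → true
  events in last 12 months ≤ 21: 30 ≤ 21 is false
  age > 31 years: 36 > 31 is true
  federation = NAT: NAT == NAT is true
  represents host nation: yes → true
  career wins between 189 and 223: 378 in [189, 223] is false
  world rank between 4226 and 11597: 24 in [4226, 11597] is false
  NOT holds a title: yes → false
  seeding points < 555: 883 < 555 is false
  NOT entry fee paid: yes → false
Combine:
[1.1.1.3] true OR false = true
[1.1.1] true AND false AND true = false
[1.1] NOT false = true
[1] NOT true = false
[2.1] true → true = true
[2.2.1] true OR false = true
[2.2] NOT true = false
[2] true → false = false
[3.1] true OR false = true
[3.2] false OR false OR false = false
[3] true AND false = false
[root] false OR false OR false = false
Overall: false → eliminated

Eliminated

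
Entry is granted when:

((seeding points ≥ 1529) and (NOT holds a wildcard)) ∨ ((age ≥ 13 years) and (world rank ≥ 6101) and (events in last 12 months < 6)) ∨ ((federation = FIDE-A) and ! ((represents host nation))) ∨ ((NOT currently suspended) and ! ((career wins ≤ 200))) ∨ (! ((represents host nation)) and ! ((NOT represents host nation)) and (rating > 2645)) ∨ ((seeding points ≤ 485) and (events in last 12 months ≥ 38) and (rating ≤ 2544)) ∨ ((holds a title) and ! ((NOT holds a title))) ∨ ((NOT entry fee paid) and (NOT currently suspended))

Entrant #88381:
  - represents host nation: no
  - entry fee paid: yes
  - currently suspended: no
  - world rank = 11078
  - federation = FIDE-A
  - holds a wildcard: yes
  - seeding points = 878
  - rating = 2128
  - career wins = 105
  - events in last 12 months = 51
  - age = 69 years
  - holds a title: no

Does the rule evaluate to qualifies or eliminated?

Atomic conditions:
  seeding points ≥ 1529: 878 ≥ 1529 is false
  NOT holds a wildcard: yes → false
  age ≥ 13 years: 69 ≥ 13 is true
  world rank ≥ 6101: 11078 ≥ 6101 is true
  events in last 12 months < 6: 51 < 6 is false
  federation = FIDE-A: FIDE-A == FIDE-A is true
  represents host nation: no → false
  NOT currently suspended: no → true
  career wins ≤ 200: 105 ≤ 200 is true
  NOT represents host nation: no → true
  rating > 2645: 2128 > 2645 is false
  seeding points ≤ 485: 878 ≤ 485 is false
  events in last 12 months ≥ 38: 51 ≥ 38 is true
  rating ≤ 2544: 2128 ≤ 2544 is true
  holds a title: no → false
  NOT holds a title: no → true
  NOT entry fee paid: yes → false
Combine:
[1] false AND false = false
[2] true AND true AND false = false
[3.2] NOT false = true
[3] true AND true = true
[4.2] NOT true = false
[4] true AND false = false
[5.1] NOT false = true
[5.2] NOT true = false
[5] true AND false AND false = false
[6] false AND true AND true = false
[7.2] NOT true = false
[7] false AND false = false
[8] false AND true = false
[root] false OR false OR true OR false OR false OR false OR false OR false = true
Overall: true → qualifies

Qualifies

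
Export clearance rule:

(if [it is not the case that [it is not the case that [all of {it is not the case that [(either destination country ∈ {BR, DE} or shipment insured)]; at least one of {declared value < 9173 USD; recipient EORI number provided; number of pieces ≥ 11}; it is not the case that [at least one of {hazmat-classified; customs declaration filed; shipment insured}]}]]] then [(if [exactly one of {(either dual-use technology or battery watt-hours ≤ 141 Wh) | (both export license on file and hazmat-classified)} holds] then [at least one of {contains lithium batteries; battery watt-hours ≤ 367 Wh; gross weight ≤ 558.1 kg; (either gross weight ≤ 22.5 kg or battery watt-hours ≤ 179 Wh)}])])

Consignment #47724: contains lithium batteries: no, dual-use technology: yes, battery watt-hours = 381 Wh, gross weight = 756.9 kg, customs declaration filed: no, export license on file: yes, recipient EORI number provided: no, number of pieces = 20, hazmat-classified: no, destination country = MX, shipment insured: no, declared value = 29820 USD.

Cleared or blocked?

Blocked

Atomic conditions:
  destination country ∈ {BR, DE}: MX is not in the set → false
  shipment insured: no → false
  declared value < 9173 USD: 29820 < 9173 is false
  recipient EORI number provided: no → false
  number of pieces ≥ 11: 20 ≥ 11 is true
  hazmat-classified: no → false
  customs declaration filed: no → false
  dual-use technology: yes → true
  battery watt-hours ≤ 141 Wh: 381 ≤ 141 is false
  export license on file: yes → true
  contains lithium batteries: no → false
  battery watt-hours ≤ 367 Wh: 381 ≤ 367 is false
  gross weight ≤ 558.1 kg: 756.9 ≤ 558.1 is false
  gross weight ≤ 22.5 kg: 756.9 ≤ 22.5 is false
  battery watt-hours ≤ 179 Wh: 381 ≤ 179 is false
Combine:
[1.1.1.1.1] false OR false = false
[1.1.1.1] NOT false = true
[1.1.1.2] false OR false OR true = true
[1.1.1.3.1] false OR false OR false = false
[1.1.1.3] NOT false = true
[1.1.1] true AND true AND true = true
[1.1] NOT true = false
[1] NOT false = true
[2.1.1] true OR false = true
[2.1.2] true AND false = false
[2.1] exactly-one(true, false) = true
[2.2.4] false OR false = false
[2.2] false OR false OR false OR false = false
[2] true → false = false
[root] true → false = false
Overall: false → blocked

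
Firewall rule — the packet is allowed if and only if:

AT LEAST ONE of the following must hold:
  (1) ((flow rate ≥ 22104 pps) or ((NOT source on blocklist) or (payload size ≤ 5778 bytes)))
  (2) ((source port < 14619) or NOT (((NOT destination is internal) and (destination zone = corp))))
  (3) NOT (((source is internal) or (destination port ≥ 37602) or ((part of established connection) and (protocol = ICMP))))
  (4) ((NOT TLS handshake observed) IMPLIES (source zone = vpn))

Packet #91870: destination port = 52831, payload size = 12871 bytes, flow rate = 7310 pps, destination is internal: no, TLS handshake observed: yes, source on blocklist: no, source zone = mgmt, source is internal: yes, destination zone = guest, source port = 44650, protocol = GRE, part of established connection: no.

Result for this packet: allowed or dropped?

Allowed

Atomic conditions:
  flow rate ≥ 22104 pps: 7310 ≥ 22104 is false
  NOT source on blocklist: no → true
  payload size ≤ 5778 bytes: 12871 ≤ 5778 is false
  source port < 14619: 44650 < 14619 is false
  NOT destination is internal: no → true
  destination zone = corp: guest == corp is false
  source is internal: yes → true
  destination port ≥ 37602: 52831 ≥ 37602 is true
  part of established connection: no → false
  protocol = ICMP: GRE == ICMP is false
  NOT TLS handshake observed: yes → false
  source zone = vpn: mgmt == vpn is false
Combine:
[1.2] true OR false = true
[1] false OR true = true
[2.2.1] true AND false = false
[2.2] NOT false = true
[2] false OR true = true
[3.1.3] false AND false = false
[3.1] true OR true OR false = true
[3] NOT true = false
[4] false → false (antecedent false ⇒ implication holds) = true
[root] true OR true OR false OR true = true
Overall: true → allowed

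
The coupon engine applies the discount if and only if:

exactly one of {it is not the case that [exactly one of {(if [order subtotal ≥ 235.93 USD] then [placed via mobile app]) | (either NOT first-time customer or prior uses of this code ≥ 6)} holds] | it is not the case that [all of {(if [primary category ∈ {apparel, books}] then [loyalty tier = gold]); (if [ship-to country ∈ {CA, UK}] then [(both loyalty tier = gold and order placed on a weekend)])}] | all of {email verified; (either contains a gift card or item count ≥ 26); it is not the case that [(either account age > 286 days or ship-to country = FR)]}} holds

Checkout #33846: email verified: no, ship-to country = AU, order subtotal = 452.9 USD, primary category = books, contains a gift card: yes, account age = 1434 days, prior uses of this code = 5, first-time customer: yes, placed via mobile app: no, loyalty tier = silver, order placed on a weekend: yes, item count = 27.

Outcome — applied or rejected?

Rejected

Atomic conditions:
  order subtotal ≥ 235.93 USD: 452.9 ≥ 235.93 is true
  placed via mobile app: no → false
  NOT first-time customer: yes → false
  prior uses of this code ≥ 6: 5 ≥ 6 is false
  primary category ∈ {apparel, books}: books is in the set → true
  loyalty tier = gold: silver == gold is false
  ship-to country ∈ {CA, UK}: AU is not in the set → false
  order placed on a weekend: yes → true
  email verified: no → false
  contains a gift card: yes → true
  item count ≥ 26: 27 ≥ 26 is true
  account age > 286 days: 1434 > 286 is true
  ship-to country = FR: AU == FR is false
Combine:
[1.1.1] true → false = false
[1.1.2] false OR false = false
[1.1] exactly-one(false, false) = false
[1] NOT false = true
[2.1.1] true → false = false
[2.1.2.2] false AND true = false
[2.1.2] false → false (antecedent false ⇒ implication holds) = true
[2.1] false AND true = false
[2] NOT false = true
[3.2] true OR true = true
[3.3.1] true OR false = true
[3.3] NOT true = false
[3] false AND true AND false = false
[root] exactly-one(true, true, false) = false
Overall: false → rejected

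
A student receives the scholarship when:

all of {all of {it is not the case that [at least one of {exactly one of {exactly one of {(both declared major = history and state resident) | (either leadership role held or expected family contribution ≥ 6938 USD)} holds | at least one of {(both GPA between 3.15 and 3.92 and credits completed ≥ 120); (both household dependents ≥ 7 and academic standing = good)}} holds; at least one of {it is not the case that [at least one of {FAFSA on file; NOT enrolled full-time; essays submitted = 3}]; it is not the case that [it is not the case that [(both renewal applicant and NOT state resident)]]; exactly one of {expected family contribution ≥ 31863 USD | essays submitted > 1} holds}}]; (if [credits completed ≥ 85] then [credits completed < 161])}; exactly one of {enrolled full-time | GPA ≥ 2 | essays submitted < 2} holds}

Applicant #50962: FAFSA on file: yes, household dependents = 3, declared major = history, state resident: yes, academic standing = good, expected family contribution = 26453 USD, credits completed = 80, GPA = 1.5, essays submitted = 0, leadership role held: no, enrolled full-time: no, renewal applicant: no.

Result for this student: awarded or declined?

Awarded

Atomic conditions:
  declared major = history: history == history is true
  state resident: yes → true
  leadership role held: no → false
  expected family contribution ≥ 6938 USD: 26453 ≥ 6938 is true
  GPA between 3.15 and 3.92: 1.5 in [3.15, 3.92] is false
  credits completed ≥ 120: 80 ≥ 120 is false
  household dependents ≥ 7: 3 ≥ 7 is false
  academic standing = good: good == good is true
  FAFSA on file: yes → true
  NOT enrolled full-time: no → true
  essays submitted = 3: 0 == 3 is false
  renewal applicant: no → false
  NOT state resident: yes → false
  expected family contribution ≥ 31863 USD: 26453 ≥ 31863 is false
  essays submitted > 1: 0 > 1 is false
  credits completed ≥ 85: 80 ≥ 85 is false
  credits completed < 161: 80 < 161 is true
  enrolled full-time: no → false
  GPA ≥ 2: 1.5 ≥ 2 is false
  essays submitted < 2: 0 < 2 is true
Combine:
[1.1.1.1.1.1] true AND true = true
[1.1.1.1.1.2] false OR true = true
[1.1.1.1.1] exactly-one(true, true) = false
[1.1.1.1.2.1] false AND false = false
[1.1.1.1.2.2] false AND true = false
[1.1.1.1.2] false OR false = false
[1.1.1.1] exactly-one(false, false) = false
[1.1.1.2.1.1] true OR true OR false = true
[1.1.1.2.1] NOT true = false
[1.1.1.2.2.1.1] false AND false = false
[1.1.1.2.2.1] NOT false = true
[1.1.1.2.2] NOT true = false
[1.1.1.2.3] exactly-one(false, false) = false
[1.1.1.2] false OR false OR false = false
[1.1.1] false OR false = false
[1.1] NOT false = true
[1.2] false → true (antecedent false ⇒ implication holds) = true
[1] true AND true = true
[2] exactly-one(false, false, true) = true
[root] true AND true = true
Overall: true → awarded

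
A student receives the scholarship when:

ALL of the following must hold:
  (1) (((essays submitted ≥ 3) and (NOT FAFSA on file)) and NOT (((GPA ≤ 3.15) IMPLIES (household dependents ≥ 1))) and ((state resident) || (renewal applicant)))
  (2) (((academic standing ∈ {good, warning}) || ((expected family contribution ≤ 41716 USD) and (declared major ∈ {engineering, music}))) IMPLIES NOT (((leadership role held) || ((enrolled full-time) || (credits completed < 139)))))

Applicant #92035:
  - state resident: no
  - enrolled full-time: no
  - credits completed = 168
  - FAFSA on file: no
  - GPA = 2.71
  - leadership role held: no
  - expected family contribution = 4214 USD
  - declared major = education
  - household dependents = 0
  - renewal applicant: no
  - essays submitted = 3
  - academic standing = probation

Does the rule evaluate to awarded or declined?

Atomic conditions:
  essays submitted ≥ 3: 3 ≥ 3 is true
  NOT FAFSA on file: no → true
  GPA ≤ 3.15: 2.71 ≤ 3.15 is true
  household dependents ≥ 1: 0 ≥ 1 is false
  state resident: no → false
  renewal applicant: no → false
  academic standing ∈ {good, warning}: probation is not in the set → false
  expected family contribution ≤ 41716 USD: 4214 ≤ 41716 is true
  declared major ∈ {engineering, music}: education is not in the set → false
  leadership role held: no → false
  enrolled full-time: no → false
  credits completed < 139: 168 < 139 is false
Combine:
[1.1] true AND true = true
[1.2.1] true → false = false
[1.2] NOT false = true
[1.3] false OR false = false
[1] true AND true AND false = false
[2.1.2] true AND false = false
[2.1] false OR false = false
[2.2.1.2] false OR false = false
[2.2.1] false OR false = false
[2.2] NOT false = true
[2] false → true (antecedent false ⇒ implication holds) = true
[root] false AND true = false
Overall: false → declined

Declined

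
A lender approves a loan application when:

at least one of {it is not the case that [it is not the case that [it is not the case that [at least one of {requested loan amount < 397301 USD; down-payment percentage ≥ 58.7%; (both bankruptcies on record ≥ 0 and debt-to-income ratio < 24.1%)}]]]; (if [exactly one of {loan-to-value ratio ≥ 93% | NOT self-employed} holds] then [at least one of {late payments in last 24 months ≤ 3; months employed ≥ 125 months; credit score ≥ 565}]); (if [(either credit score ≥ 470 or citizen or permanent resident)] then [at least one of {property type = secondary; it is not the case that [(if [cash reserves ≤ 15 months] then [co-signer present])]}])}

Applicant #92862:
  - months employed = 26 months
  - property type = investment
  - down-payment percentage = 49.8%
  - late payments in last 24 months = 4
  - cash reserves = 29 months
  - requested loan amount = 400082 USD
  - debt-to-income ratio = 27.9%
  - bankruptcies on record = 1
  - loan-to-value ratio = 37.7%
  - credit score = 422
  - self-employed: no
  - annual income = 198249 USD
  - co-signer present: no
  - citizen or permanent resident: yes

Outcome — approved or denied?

Atomic conditions:
  requested loan amount < 397301 USD: 400082 < 397301 is false
  down-payment percentage ≥ 58.7%: 49.8 ≥ 58.7 is false
  bankruptcies on record ≥ 0: 1 ≥ 0 is true
  debt-to-income ratio < 24.1%: 27.9 < 24.1 is false
  loan-to-value ratio ≥ 93%: 37.7 ≥ 93 is false
  NOT self-employed: no → true
  late payments in last 24 months ≤ 3: 4 ≤ 3 is false
  months employed ≥ 125 months: 26 ≥ 125 is false
  credit score ≥ 565: 422 ≥ 565 is false
  credit score ≥ 470: 422 ≥ 470 is false
  citizen or permanent resident: yes → true
  property type = secondary: investment == secondary is false
  cash reserves ≤ 15 months: 29 ≤ 15 is false
  co-signer present: no → false
Combine:
[1.1.1.1.3] true AND false = false
[1.1.1.1] false OR false OR false = false
[1.1.1] NOT false = true
[1.1] NOT true = false
[1] NOT false = true
[2.1] exactly-one(false, true) = true
[2.2] false OR false OR false = false
[2] true → false = false
[3.1] false OR true = true
[3.2.2.1] false → false (antecedent false ⇒ implication holds) = true
[3.2.2] NOT true = false
[3.2] false OR false = false
[3] true → false = false
[root] true OR false OR false = true
Overall: true → approved

Approved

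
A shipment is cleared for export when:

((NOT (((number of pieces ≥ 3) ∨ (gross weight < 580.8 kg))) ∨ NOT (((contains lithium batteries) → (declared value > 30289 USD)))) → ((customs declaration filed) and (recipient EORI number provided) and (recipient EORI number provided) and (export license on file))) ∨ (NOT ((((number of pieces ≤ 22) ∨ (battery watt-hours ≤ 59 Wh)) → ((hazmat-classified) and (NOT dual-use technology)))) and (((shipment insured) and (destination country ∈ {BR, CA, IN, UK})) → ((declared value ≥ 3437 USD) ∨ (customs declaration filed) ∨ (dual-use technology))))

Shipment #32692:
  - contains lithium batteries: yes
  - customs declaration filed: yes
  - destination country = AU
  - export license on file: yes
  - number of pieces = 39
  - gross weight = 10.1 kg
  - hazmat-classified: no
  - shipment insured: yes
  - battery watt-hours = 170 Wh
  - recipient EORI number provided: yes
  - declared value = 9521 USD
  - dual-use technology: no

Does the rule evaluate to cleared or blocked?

Atomic conditions:
  number of pieces ≥ 3: 39 ≥ 3 is true
  gross weight < 580.8 kg: 10.1 < 580.8 is true
  contains lithium batteries: yes → true
  declared value > 30289 USD: 9521 > 30289 is false
  customs declaration filed: yes → true
  recipient EORI number provided: yes → true
  export license on file: yes → true
  number of pieces ≤ 22: 39 ≤ 22 is false
  battery watt-hours ≤ 59 Wh: 170 ≤ 59 is false
  hazmat-classified: no → false
  NOT dual-use technology: no → true
  shipment insured: yes → true
  destination country ∈ {BR, CA, IN, UK}: AU is not in the set → false
  declared value ≥ 3437 USD: 9521 ≥ 3437 is true
  dual-use technology: no → false
Combine:
[1.1.1.1] true OR true = true
[1.1.1] NOT true = false
[1.1.2.1] true → false = false
[1.1.2] NOT false = true
[1.1] false OR true = true
[1.2] true AND true AND true AND true = true
[1] true → true = true
[2.1.1.1] false OR false = false
[2.1.1.2] false AND true = false
[2.1.1] false → false (antecedent false ⇒ implication holds) = true
[2.1] NOT true = false
[2.2.1] true AND false = false
[2.2.2] true OR true OR false = true
[2.2] false → true (antecedent false ⇒ implication holds) = true
[2] false AND true = false
[root] true OR false = true
Overall: true → cleared

Cleared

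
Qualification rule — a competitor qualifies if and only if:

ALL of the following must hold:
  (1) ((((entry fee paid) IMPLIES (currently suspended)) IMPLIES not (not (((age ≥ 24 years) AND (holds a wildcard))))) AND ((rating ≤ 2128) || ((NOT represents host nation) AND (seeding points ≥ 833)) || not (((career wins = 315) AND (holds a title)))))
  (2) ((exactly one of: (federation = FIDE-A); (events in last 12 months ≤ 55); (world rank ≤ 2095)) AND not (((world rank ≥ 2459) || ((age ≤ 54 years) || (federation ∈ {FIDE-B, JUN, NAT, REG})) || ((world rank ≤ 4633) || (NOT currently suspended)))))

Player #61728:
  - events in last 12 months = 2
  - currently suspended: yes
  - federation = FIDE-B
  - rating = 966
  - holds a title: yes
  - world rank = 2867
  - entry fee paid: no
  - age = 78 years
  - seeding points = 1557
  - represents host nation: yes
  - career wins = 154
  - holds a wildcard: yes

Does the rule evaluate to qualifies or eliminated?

Atomic conditions:
  entry fee paid: no → false
  currently suspended: yes → true
  age ≥ 24 years: 78 ≥ 24 is true
  holds a wildcard: yes → true
  rating ≤ 2128: 966 ≤ 2128 is true
  NOT represents host nation: yes → false
  seeding points ≥ 833: 1557 ≥ 833 is true
  career wins = 315: 154 == 315 is false
  holds a title: yes → true
  federation = FIDE-A: FIDE-B == FIDE-A is false
  events in last 12 months ≤ 55: 2 ≤ 55 is true
  world rank ≤ 2095: 2867 ≤ 2095 is false
  world rank ≥ 2459: 2867 ≥ 2459 is true
  age ≤ 54 years: 78 ≤ 54 is false
  federation ∈ {FIDE-B, JUN, NAT, REG}: FIDE-B is in the set → true
  world rank ≤ 4633: 2867 ≤ 4633 is true
  NOT currently suspended: yes → false
Combine:
[1.1.1] false → true (antecedent false ⇒ implication holds) = true
[1.1.2.1.1] true AND true = true
[1.1.2.1] NOT true = false
[1.1.2] NOT false = true
[1.1] true → true = true
[1.2.2] false AND true = false
[1.2.3.1] false AND true = false
[1.2.3] NOT false = true
[1.2] true OR false OR true = true
[1] true AND true = true
[2.1] exactly-one(false, true, false) = true
[2.2.1.2] false OR true = true
[2.2.1.3] true OR false = true
[2.2.1] true OR true OR true = true
[2.2] NOT true = false
[2] true AND false = false
[root] true AND false = false
Overall: false → eliminated

Eliminated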